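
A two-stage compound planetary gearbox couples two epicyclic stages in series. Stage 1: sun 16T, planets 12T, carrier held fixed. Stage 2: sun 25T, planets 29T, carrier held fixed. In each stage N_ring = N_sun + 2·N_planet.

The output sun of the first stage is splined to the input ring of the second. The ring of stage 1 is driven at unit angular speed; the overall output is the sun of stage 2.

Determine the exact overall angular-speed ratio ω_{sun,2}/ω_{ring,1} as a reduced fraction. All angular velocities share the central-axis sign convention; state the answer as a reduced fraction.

83/10

Stage 1: N_ring = 16 + 2·12 = 40
Stage 1: 16(ω_s−ω_c) = −40(ω_r−ω_c),  ω_c=0, ω_r=1
Stage 1: ω_s = 0 − (40/16)(1−0) = -5/2
  ⇒ ω_s¹/ω_r¹ = -5/2
Stage 2: N_ring = 25 + 2·29 = 83
Stage 2: 25(ω_s−ω_c) = −83(ω_r−ω_c),  ω_c=0, ω_r=1
Stage 2: ω_s = 0 − (83/25)(1−0) = -83/25
  ⇒ ω_s²/ω_r² = -83/25
Coupling ω_r² = ω_s¹ ⇒ overall = -5/2 × -83/25 = 83/10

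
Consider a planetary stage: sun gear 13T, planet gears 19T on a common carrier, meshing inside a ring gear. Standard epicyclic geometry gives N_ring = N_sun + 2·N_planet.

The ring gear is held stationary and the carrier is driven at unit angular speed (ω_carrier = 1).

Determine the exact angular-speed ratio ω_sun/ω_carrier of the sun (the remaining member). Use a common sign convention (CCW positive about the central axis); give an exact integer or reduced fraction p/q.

N_ring = 13 + 2·19 = 51
13(ω_s−ω_c) = −51(ω_r−ω_c),  ω_r=0, ω_c=1
ω_s = 1 − (51/13)(0−1) = 64/13
ω_s/ω_c = 64/13

64/13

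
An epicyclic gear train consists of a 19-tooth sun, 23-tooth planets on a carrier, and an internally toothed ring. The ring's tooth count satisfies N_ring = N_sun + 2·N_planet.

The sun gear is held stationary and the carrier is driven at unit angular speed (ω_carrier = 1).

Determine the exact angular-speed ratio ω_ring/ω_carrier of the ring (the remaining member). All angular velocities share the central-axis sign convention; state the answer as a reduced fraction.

N_ring = 19 + 2·23 = 65
19(ω_s−ω_c) = −65(ω_r−ω_c),  ω_s=0, ω_c=1
ω_r = 1 − (19/65)(0−1) = 84/65
ω_r/ω_c = 84/65

84/65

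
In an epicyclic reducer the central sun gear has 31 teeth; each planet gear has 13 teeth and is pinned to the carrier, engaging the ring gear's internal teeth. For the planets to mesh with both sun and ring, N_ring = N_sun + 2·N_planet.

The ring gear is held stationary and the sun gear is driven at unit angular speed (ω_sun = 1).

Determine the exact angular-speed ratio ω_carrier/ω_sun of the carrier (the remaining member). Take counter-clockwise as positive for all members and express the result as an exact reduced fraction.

31/88

N_ring = 31 + 2·13 = 57
31(ω_s−ω_c) = −57(ω_r−ω_c),  ω_r=0, ω_s=1
31(1−ω_c) = −57(0−ω_c)  ⇒  88ω_c = 31  ⇒  ω_c = 31/88
ω_c/ω_s = 31/88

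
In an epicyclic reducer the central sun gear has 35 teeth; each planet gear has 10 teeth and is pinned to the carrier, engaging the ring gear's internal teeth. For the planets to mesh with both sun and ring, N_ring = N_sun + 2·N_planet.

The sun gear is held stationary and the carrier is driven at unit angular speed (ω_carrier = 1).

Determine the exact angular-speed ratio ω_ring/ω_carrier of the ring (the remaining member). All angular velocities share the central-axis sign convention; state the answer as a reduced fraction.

N_ring = 35 + 2·10 = 55
35(ω_s−ω_c) = −55(ω_r−ω_c),  ω_s=0, ω_c=1
ω_r = 1 − (35/55)(0−1) = 18/11
ω_r/ω_c = 18/11

18/11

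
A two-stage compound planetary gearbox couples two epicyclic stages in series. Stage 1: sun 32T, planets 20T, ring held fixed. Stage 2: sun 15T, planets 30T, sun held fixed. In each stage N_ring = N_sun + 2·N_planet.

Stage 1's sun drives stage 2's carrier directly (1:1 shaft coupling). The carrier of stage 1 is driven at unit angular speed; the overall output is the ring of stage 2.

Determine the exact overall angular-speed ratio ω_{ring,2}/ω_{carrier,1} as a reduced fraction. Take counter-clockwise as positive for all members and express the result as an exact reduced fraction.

39/10

Stage 1: N_ring = 32 + 2·20 = 72
Stage 1: 32(ω_s−ω_c) = −72(ω_r−ω_c),  ω_r=0, ω_c=1
Stage 1: ω_s = 1 − (72/32)(0−1) = 13/4
  ⇒ ω_s¹/ω_c¹ = 13/4
Stage 2: N_ring = 15 + 2·30 = 75
Stage 2: 15(ω_s−ω_c) = −75(ω_r−ω_c),  ω_s=0, ω_c=1
Stage 2: ω_r = 1 − (15/75)(0−1) = 6/5
  ⇒ ω_r²/ω_c² = 6/5
Coupling ω_c² = ω_s¹ ⇒ overall = 13/4 × 6/5 = 39/10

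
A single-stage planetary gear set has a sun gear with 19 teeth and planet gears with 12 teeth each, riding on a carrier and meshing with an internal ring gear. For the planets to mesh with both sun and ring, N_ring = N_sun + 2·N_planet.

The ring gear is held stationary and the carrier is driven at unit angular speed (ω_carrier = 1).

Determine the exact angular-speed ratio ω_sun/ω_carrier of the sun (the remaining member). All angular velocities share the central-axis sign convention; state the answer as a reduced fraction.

62/19

N_ring = 19 + 2·12 = 43
19(ω_s−ω_c) = −43(ω_r−ω_c),  ω_r=0, ω_c=1
ω_s = 1 − (43/19)(0−1) = 62/19
ω_s/ω_c = 62/19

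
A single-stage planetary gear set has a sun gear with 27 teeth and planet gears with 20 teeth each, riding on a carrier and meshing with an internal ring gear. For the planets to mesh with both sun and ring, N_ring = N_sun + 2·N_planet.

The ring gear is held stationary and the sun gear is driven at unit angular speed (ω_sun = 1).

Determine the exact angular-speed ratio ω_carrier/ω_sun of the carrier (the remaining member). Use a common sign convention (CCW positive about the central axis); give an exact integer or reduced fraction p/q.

27/94

N_ring = 27 + 2·20 = 67
27(ω_s−ω_c) = −67(ω_r−ω_c),  ω_r=0, ω_s=1
27(1−ω_c) = −67(0−ω_c)  ⇒  94ω_c = 27  ⇒  ω_c = 27/94
ω_c/ω_s = 27/94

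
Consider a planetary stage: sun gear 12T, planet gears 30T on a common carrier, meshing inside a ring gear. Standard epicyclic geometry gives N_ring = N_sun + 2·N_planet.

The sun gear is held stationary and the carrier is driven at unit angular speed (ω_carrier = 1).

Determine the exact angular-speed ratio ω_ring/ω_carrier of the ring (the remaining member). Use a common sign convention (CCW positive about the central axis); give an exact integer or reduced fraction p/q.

7/6

N_ring = 12 + 2·30 = 72
12(ω_s−ω_c) = −72(ω_r−ω_c),  ω_s=0, ω_c=1
ω_r = 1 − (12/72)(0−1) = 7/6
ω_r/ω_c = 7/6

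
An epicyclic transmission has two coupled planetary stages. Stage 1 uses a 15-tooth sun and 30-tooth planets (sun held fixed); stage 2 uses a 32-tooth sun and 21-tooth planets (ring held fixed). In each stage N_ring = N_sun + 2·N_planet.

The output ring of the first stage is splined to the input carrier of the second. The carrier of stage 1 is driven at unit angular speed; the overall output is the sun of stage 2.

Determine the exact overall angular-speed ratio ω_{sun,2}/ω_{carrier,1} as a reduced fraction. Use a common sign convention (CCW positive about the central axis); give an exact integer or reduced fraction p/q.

159/40

Stage 1: N_ring = 15 + 2·30 = 75
Stage 1: 15(ω_s−ω_c) = −75(ω_r−ω_c),  ω_s=0, ω_c=1
Stage 1: ω_r = 1 − (15/75)(0−1) = 6/5
  ⇒ ω_r¹/ω_c¹ = 6/5
Stage 2: N_ring = 32 + 2·21 = 74
Stage 2: 32(ω_s−ω_c) = −74(ω_r−ω_c),  ω_r=0, ω_c=1
Stage 2: ω_s = 1 − (74/32)(0−1) = 53/16
  ⇒ ω_s²/ω_c² = 53/16
Coupling ω_c² = ω_r¹ ⇒ overall = 6/5 × 53/16 = 159/40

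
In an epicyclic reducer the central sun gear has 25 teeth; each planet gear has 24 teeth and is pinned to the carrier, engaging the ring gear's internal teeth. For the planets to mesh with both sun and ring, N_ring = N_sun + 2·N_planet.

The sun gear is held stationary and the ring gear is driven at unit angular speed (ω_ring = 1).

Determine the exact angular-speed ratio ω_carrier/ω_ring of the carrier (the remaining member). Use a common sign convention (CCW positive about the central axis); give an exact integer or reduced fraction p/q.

N_ring = 25 + 2·24 = 73
25(ω_s−ω_c) = −73(ω_r−ω_c),  ω_s=0, ω_r=1
25(0−ω_c) = −73(1−ω_c)  ⇒  98ω_c = 73  ⇒  ω_c = 73/98
ω_c/ω_r = 73/98

73/98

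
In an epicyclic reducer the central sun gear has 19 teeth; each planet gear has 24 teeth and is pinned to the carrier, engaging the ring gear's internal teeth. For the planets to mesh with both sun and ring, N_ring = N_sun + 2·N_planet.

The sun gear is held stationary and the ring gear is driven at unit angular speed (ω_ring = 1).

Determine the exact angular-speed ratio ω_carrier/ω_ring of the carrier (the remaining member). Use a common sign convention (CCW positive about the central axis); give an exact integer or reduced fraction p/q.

67/86

N_ring = 19 + 2·24 = 67
19(ω_s−ω_c) = −67(ω_r−ω_c),  ω_s=0, ω_r=1
19(0−ω_c) = −67(1−ω_c)  ⇒  86ω_c = 67  ⇒  ω_c = 67/86
ω_c/ω_r = 67/86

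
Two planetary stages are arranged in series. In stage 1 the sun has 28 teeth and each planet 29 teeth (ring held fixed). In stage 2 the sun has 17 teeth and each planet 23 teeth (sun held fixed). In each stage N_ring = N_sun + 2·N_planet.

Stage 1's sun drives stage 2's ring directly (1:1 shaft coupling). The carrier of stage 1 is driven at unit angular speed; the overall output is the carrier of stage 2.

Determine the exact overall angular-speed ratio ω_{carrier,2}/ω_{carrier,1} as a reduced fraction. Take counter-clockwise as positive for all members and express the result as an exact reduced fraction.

513/160

Stage 1: N_ring = 28 + 2·29 = 86
Stage 1: 28(ω_s−ω_c) = −86(ω_r−ω_c),  ω_r=0, ω_c=1
Stage 1: ω_s = 1 − (86/28)(0−1) = 57/14
  ⇒ ω_s¹/ω_c¹ = 57/14
Stage 2: N_ring = 17 + 2·23 = 63
Stage 2: 17(ω_s−ω_c) = −63(ω_r−ω_c),  ω_s=0, ω_r=1
Stage 2: 17(0−ω_c) = −63(1−ω_c)  ⇒  80ω_c = 63  ⇒  ω_c = 63/80
  ⇒ ω_c²/ω_r² = 63/80
Coupling ω_r² = ω_s¹ ⇒ overall = 57/14 × 63/80 = 513/160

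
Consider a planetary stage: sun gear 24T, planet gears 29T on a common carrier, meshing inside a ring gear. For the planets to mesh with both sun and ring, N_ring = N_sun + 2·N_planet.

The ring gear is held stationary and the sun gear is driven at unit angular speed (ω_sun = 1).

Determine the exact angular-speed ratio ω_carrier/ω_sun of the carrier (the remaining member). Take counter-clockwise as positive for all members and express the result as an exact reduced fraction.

N_ring = 24 + 2·29 = 82
24(ω_s−ω_c) = −82(ω_r−ω_c),  ω_r=0, ω_s=1
24(1−ω_c) = −82(0−ω_c)  ⇒  106ω_c = 24  ⇒  ω_c = 12/53
ω_c/ω_s = 12/53

12/53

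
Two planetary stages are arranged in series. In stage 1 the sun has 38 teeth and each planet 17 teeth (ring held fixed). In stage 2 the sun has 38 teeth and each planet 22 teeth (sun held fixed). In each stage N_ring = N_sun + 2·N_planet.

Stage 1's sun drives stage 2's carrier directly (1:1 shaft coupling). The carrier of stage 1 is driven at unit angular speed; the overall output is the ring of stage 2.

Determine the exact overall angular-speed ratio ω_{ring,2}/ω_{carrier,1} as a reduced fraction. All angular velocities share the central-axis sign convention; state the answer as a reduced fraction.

Stage 1: N_ring = 38 + 2·17 = 72
Stage 1: 38(ω_s−ω_c) = −72(ω_r−ω_c),  ω_r=0, ω_c=1
Stage 1: ω_s = 1 − (72/38)(0−1) = 55/19
  ⇒ ω_s¹/ω_c¹ = 55/19
Stage 2: N_ring = 38 + 2·22 = 82
Stage 2: 38(ω_s−ω_c) = −82(ω_r−ω_c),  ω_s=0, ω_c=1
Stage 2: ω_r = 1 − (38/82)(0−1) = 60/41
  ⇒ ω_r²/ω_c² = 60/41
Coupling ω_c² = ω_s¹ ⇒ overall = 55/19 × 60/41 = 3300/779

3300/779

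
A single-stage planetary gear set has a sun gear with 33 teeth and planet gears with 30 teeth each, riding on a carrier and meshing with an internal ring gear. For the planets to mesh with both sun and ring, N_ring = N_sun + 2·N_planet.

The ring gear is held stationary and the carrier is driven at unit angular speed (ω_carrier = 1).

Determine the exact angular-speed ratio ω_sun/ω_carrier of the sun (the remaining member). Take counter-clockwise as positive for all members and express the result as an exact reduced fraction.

42/11

N_ring = 33 + 2·30 = 93
33(ω_s−ω_c) = −93(ω_r−ω_c),  ω_r=0, ω_c=1
ω_s = 1 − (93/33)(0−1) = 42/11
ω_s/ω_c = 42/11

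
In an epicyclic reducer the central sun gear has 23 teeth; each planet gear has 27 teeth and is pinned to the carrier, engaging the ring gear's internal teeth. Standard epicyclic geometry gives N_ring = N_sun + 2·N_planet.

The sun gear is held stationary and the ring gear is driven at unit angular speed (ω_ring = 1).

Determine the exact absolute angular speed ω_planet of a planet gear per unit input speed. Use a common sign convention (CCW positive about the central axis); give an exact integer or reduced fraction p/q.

N_ring = 23 + 2·27 = 77
23(ω_s−ω_c) = −77(ω_r−ω_c),  ω_s=0, ω_r=1
23(0−ω_c) = −77(1−ω_c)  ⇒  100ω_c = 77  ⇒  ω_c = 77/100
sun–planet: 23·(0−77/100) = −27·(ω_p−ω_c)  ⇒  ω_p−ω_c = −(23/27)·(-77/100) = 1771/2700
ω_p = 77/100 + 1771/2700 = 77/54

77/54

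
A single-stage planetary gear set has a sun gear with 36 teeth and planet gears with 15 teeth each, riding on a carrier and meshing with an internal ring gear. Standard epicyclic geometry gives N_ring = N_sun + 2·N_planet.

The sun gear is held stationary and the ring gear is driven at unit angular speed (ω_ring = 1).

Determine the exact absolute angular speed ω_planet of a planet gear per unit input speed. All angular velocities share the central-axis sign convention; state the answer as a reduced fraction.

N_ring = 36 + 2·15 = 66
36(ω_s−ω_c) = −66(ω_r−ω_c),  ω_s=0, ω_r=1
36(0−ω_c) = −66(1−ω_c)  ⇒  102ω_c = 66  ⇒  ω_c = 11/17
sun–planet: 36·(0−11/17) = −15·(ω_p−ω_c)  ⇒  ω_p−ω_c = −(36/15)·(-11/17) = 132/85
ω_p = 11/17 + 132/85 = 11/5

11/5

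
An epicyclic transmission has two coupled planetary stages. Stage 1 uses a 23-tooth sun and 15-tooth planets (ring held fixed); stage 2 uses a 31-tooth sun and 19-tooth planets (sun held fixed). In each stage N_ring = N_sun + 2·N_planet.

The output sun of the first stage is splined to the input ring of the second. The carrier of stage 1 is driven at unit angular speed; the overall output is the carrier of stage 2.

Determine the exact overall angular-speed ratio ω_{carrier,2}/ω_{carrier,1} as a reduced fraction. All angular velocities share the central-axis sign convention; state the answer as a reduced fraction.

Stage 1: N_ring = 23 + 2·15 = 53
Stage 1: 23(ω_s−ω_c) = −53(ω_r−ω_c),  ω_r=0, ω_c=1
Stage 1: ω_s = 1 − (53/23)(0−1) = 76/23
  ⇒ ω_s¹/ω_c¹ = 76/23
Stage 2: N_ring = 31 + 2·19 = 69
Stage 2: 31(ω_s−ω_c) = −69(ω_r−ω_c),  ω_s=0, ω_r=1
Stage 2: 31(0−ω_c) = −69(1−ω_c)  ⇒  100ω_c = 69  ⇒  ω_c = 69/100
  ⇒ ω_c²/ω_r² = 69/100
Coupling ω_r² = ω_s¹ ⇒ overall = 76/23 × 69/100 = 57/25

57/25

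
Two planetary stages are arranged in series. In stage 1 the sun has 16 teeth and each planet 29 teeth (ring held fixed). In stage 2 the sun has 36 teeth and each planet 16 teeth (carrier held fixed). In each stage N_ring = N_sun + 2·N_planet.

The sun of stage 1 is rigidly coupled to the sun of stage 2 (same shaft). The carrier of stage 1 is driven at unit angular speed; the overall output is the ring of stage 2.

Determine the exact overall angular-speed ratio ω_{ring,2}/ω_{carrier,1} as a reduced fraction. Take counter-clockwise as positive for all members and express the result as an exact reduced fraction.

Stage 1: N_ring = 16 + 2·29 = 74
Stage 1: 16(ω_s−ω_c) = −74(ω_r−ω_c),  ω_r=0, ω_c=1
Stage 1: ω_s = 1 − (74/16)(0−1) = 45/8
  ⇒ ω_s¹/ω_c¹ = 45/8
Stage 2: N_ring = 36 + 2·16 = 68
Stage 2: 36(ω_s−ω_c) = −68(ω_r−ω_c),  ω_c=0, ω_s=1
Stage 2: ω_r = 0 − (36/68)(1−0) = -9/17
  ⇒ ω_r²/ω_s² = -9/17
Coupling ω_s² = ω_s¹ ⇒ overall = 45/8 × -9/17 = -405/136

-405/136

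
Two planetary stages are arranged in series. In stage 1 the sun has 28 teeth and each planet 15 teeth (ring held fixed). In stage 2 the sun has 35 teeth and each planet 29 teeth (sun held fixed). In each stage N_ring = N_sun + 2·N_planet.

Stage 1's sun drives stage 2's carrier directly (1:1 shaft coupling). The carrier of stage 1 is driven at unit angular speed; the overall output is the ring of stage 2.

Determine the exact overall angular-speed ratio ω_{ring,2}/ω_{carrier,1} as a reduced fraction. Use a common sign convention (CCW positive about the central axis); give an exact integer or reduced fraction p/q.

Stage 1: N_ring = 28 + 2·15 = 58
Stage 1: 28(ω_s−ω_c) = −58(ω_r−ω_c),  ω_r=0, ω_c=1
Stage 1: ω_s = 1 − (58/28)(0−1) = 43/14
  ⇒ ω_s¹/ω_c¹ = 43/14
Stage 2: N_ring = 35 + 2·29 = 93
Stage 2: 35(ω_s−ω_c) = −93(ω_r−ω_c),  ω_s=0, ω_c=1
Stage 2: ω_r = 1 − (35/93)(0−1) = 128/93
  ⇒ ω_r²/ω_c² = 128/93
Coupling ω_c² = ω_s¹ ⇒ overall = 43/14 × 128/93 = 2752/651

2752/651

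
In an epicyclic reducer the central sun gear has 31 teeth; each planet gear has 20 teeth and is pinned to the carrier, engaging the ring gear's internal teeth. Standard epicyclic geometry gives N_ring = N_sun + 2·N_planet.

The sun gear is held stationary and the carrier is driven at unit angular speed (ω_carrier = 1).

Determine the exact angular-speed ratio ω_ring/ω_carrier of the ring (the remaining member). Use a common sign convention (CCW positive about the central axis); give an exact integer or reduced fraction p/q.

N_ring = 31 + 2·20 = 71
31(ω_s−ω_c) = −71(ω_r−ω_c),  ω_s=0, ω_c=1
ω_r = 1 − (31/71)(0−1) = 102/71
ω_r/ω_c = 102/71

102/71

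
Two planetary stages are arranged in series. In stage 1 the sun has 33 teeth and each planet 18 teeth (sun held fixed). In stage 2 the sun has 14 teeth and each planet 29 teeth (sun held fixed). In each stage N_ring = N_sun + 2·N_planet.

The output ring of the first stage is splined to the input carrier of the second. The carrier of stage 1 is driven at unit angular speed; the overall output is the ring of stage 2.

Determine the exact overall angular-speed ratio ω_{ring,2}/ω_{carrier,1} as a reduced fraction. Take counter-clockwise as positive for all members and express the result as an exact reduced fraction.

Stage 1: N_ring = 33 + 2·18 = 69
Stage 1: 33(ω_s−ω_c) = −69(ω_r−ω_c),  ω_s=0, ω_c=1
Stage 1: ω_r = 1 − (33/69)(0−1) = 34/23
  ⇒ ω_r¹/ω_c¹ = 34/23
Stage 2: N_ring = 14 + 2·29 = 72
Stage 2: 14(ω_s−ω_c) = −72(ω_r−ω_c),  ω_s=0, ω_c=1
Stage 2: ω_r = 1 − (14/72)(0−1) = 43/36
  ⇒ ω_r²/ω_c² = 43/36
Coupling ω_c² = ω_r¹ ⇒ overall = 34/23 × 43/36 = 731/414

731/414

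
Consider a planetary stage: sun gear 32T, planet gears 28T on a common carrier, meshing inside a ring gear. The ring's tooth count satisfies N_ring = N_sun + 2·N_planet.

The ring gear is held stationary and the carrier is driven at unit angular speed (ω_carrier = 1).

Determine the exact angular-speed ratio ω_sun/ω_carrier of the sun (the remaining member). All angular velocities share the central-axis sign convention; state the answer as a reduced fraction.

N_ring = 32 + 2·28 = 88
32(ω_s−ω_c) = −88(ω_r−ω_c),  ω_r=0, ω_c=1
ω_s = 1 − (88/32)(0−1) = 15/4
ω_s/ω_c = 15/4

15/4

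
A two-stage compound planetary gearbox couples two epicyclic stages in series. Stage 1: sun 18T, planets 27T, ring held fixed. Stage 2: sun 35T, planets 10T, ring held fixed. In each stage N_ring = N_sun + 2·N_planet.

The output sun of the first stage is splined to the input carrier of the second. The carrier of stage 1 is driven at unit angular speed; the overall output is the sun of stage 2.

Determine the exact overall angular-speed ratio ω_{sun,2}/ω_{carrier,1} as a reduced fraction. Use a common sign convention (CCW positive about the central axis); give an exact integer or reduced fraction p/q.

Stage 1: N_ring = 18 + 2·27 = 72
Stage 1: 18(ω_s−ω_c) = −72(ω_r−ω_c),  ω_r=0, ω_c=1
Stage 1: ω_s = 1 − (72/18)(0−1) = 5
  ⇒ ω_s¹/ω_c¹ = 5
Stage 2: N_ring = 35 + 2·10 = 55
Stage 2: 35(ω_s−ω_c) = −55(ω_r−ω_c),  ω_r=0, ω_c=1
Stage 2: ω_s = 1 − (55/35)(0−1) = 18/7
  ⇒ ω_s²/ω_c² = 18/7
Coupling ω_c² = ω_s¹ ⇒ overall = 5 × 18/7 = 90/7

90/7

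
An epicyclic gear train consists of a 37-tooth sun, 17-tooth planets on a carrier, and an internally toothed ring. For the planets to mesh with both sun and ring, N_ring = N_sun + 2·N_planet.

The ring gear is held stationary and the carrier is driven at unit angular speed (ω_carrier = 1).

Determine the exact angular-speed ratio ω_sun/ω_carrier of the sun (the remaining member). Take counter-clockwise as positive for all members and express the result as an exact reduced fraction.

108/37

N_ring = 37 + 2·17 = 71
37(ω_s−ω_c) = −71(ω_r−ω_c),  ω_r=0, ω_c=1
ω_s = 1 − (71/37)(0−1) = 108/37
ω_s/ω_c = 108/37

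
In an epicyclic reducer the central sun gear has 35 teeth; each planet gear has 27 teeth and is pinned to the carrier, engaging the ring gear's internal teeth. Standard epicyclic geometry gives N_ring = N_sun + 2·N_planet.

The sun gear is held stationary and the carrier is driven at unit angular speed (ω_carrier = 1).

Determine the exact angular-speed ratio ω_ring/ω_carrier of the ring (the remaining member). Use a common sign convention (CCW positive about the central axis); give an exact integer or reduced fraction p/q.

124/89

N_ring = 35 + 2·27 = 89
35(ω_s−ω_c) = −89(ω_r−ω_c),  ω_s=0, ω_c=1
ω_r = 1 − (35/89)(0−1) = 124/89
ω_r/ω_c = 124/89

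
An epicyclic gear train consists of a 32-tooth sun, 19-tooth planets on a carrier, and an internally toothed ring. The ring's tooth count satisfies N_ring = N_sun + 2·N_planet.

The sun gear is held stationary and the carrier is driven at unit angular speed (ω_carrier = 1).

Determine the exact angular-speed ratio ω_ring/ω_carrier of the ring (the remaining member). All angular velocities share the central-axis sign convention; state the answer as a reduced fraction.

N_ring = 32 + 2·19 = 70
32(ω_s−ω_c) = −70(ω_r−ω_c),  ω_s=0, ω_c=1
ω_r = 1 − (32/70)(0−1) = 51/35
ω_r/ω_c = 51/35

51/35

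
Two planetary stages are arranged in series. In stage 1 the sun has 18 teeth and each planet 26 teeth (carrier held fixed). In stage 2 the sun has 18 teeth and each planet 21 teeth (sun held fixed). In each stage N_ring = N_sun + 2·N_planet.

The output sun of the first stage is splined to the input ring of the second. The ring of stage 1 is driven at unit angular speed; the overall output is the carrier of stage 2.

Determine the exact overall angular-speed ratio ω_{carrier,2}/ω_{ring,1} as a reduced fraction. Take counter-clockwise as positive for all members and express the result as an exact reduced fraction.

Stage 1: N_ring = 18 + 2·26 = 70
Stage 1: 18(ω_s−ω_c) = −70(ω_r−ω_c),  ω_c=0, ω_r=1
Stage 1: ω_s = 0 − (70/18)(1−0) = -35/9
  ⇒ ω_s¹/ω_r¹ = -35/9
Stage 2: N_ring = 18 + 2·21 = 60
Stage 2: 18(ω_s−ω_c) = −60(ω_r−ω_c),  ω_s=0, ω_r=1
Stage 2: 18(0−ω_c) = −60(1−ω_c)  ⇒  78ω_c = 60  ⇒  ω_c = 10/13
  ⇒ ω_c²/ω_r² = 10/13
Coupling ω_r² = ω_s¹ ⇒ overall = -35/9 × 10/13 = -350/117

-350/117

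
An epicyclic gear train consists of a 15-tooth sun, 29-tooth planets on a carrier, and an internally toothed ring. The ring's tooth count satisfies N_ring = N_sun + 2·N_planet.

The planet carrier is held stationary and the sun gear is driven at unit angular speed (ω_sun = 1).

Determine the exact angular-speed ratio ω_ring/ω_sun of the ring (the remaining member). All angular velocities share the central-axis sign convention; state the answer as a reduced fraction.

-15/73

N_ring = 15 + 2·29 = 73
15(ω_s−ω_c) = −73(ω_r−ω_c),  ω_c=0, ω_s=1
ω_r = 0 − (15/73)(1−0) = -15/73
ω_r/ω_s = -15/73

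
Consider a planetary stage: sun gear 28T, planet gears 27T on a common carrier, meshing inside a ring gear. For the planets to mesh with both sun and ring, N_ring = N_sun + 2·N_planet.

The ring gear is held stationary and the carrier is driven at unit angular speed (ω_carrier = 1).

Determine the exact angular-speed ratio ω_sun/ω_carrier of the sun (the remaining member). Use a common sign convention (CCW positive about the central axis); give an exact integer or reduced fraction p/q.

55/14

N_ring = 28 + 2·27 = 82
28(ω_s−ω_c) = −82(ω_r−ω_c),  ω_r=0, ω_c=1
ω_s = 1 − (82/28)(0−1) = 55/14
ω_s/ω_c = 55/14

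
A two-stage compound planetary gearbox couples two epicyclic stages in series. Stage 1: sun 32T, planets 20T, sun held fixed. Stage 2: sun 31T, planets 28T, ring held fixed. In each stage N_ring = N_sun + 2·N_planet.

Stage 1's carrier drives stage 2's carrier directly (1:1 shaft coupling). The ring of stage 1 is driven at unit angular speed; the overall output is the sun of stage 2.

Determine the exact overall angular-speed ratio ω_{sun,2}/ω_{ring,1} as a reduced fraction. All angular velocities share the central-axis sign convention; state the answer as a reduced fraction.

1062/403

Stage 1: N_ring = 32 + 2·20 = 72
Stage 1: 32(ω_s−ω_c) = −72(ω_r−ω_c),  ω_s=0, ω_r=1
Stage 1: 32(0−ω_c) = −72(1−ω_c)  ⇒  104ω_c = 72  ⇒  ω_c = 9/13
  ⇒ ω_c¹/ω_r¹ = 9/13
Stage 2: N_ring = 31 + 2·28 = 87
Stage 2: 31(ω_s−ω_c) = −87(ω_r−ω_c),  ω_r=0, ω_c=1
Stage 2: ω_s = 1 − (87/31)(0−1) = 118/31
  ⇒ ω_s²/ω_c² = 118/31
Coupling ω_c² = ω_c¹ ⇒ overall = 9/13 × 118/31 = 1062/403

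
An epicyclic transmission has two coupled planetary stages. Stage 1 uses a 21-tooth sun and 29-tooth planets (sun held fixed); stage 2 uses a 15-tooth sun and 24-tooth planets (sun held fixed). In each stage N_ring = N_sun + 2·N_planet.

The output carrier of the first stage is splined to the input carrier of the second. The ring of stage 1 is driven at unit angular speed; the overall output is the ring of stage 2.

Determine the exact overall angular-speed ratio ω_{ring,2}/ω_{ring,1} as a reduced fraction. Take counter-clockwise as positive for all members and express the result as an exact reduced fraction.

Stage 1: N_ring = 21 + 2·29 = 79
Stage 1: 21(ω_s−ω_c) = −79(ω_r−ω_c),  ω_s=0, ω_r=1
Stage 1: 21(0−ω_c) = −79(1−ω_c)  ⇒  100ω_c = 79  ⇒  ω_c = 79/100
  ⇒ ω_c¹/ω_r¹ = 79/100
Stage 2: N_ring = 15 + 2·24 = 63
Stage 2: 15(ω_s−ω_c) = −63(ω_r−ω_c),  ω_s=0, ω_c=1
Stage 2: ω_r = 1 − (15/63)(0−1) = 26/21
  ⇒ ω_r²/ω_c² = 26/21
Coupling ω_c² = ω_c¹ ⇒ overall = 79/100 × 26/21 = 1027/1050

1027/1050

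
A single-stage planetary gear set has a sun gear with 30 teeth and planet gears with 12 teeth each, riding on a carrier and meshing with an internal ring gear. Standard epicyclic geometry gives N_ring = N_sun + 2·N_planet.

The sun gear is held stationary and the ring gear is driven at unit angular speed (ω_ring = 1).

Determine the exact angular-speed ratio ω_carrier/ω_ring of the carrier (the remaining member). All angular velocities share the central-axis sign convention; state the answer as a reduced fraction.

N_ring = 30 + 2·12 = 54
30(ω_s−ω_c) = −54(ω_r−ω_c),  ω_s=0, ω_r=1
30(0−ω_c) = −54(1−ω_c)  ⇒  84ω_c = 54  ⇒  ω_c = 9/14
ω_c/ω_r = 9/14

9/14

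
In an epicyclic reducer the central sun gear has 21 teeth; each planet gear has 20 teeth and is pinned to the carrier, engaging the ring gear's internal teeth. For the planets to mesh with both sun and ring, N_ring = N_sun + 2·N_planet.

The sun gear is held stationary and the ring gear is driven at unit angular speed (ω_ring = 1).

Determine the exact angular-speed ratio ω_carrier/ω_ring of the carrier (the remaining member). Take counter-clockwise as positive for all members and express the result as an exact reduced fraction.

61/82

N_ring = 21 + 2·20 = 61
21(ω_s−ω_c) = −61(ω_r−ω_c),  ω_s=0, ω_r=1
21(0−ω_c) = −61(1−ω_c)  ⇒  82ω_c = 61  ⇒  ω_c = 61/82
ω_c/ω_r = 61/82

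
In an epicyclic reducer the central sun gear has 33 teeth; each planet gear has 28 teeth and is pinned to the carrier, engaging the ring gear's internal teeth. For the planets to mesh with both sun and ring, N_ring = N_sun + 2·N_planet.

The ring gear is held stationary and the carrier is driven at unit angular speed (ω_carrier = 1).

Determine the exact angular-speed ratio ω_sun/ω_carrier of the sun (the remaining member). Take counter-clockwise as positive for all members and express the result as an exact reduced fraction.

N_ring = 33 + 2·28 = 89
33(ω_s−ω_c) = −89(ω_r−ω_c),  ω_r=0, ω_c=1
ω_s = 1 − (89/33)(0−1) = 122/33
ω_s/ω_c = 122/33

122/33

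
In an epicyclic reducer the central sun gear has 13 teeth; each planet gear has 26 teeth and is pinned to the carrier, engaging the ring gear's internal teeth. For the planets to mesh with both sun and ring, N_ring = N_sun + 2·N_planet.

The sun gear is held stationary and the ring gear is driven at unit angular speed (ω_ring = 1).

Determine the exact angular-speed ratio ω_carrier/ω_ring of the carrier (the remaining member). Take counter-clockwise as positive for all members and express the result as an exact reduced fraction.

N_ring = 13 + 2·26 = 65
13(ω_s−ω_c) = −65(ω_r−ω_c),  ω_s=0, ω_r=1
13(0−ω_c) = −65(1−ω_c)  ⇒  78ω_c = 65  ⇒  ω_c = 5/6
ω_c/ω_r = 5/6

5/6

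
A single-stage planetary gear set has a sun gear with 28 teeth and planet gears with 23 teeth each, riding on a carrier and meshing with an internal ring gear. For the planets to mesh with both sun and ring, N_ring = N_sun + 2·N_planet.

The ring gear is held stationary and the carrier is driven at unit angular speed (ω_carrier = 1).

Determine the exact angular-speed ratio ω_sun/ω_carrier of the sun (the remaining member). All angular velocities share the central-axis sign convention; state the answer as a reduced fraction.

51/14

N_ring = 28 + 2·23 = 74
28(ω_s−ω_c) = −74(ω_r−ω_c),  ω_r=0, ω_c=1
ω_s = 1 − (74/28)(0−1) = 51/14
ω_s/ω_c = 51/14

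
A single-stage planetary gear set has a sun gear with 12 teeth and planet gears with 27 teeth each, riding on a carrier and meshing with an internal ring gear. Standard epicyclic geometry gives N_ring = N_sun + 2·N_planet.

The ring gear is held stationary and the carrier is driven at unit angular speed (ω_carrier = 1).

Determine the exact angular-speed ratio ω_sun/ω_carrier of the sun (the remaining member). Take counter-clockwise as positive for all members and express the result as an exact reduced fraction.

N_ring = 12 + 2·27 = 66
12(ω_s−ω_c) = −66(ω_r−ω_c),  ω_r=0, ω_c=1
ω_s = 1 − (66/12)(0−1) = 13/2
ω_s/ω_c = 13/2

13/2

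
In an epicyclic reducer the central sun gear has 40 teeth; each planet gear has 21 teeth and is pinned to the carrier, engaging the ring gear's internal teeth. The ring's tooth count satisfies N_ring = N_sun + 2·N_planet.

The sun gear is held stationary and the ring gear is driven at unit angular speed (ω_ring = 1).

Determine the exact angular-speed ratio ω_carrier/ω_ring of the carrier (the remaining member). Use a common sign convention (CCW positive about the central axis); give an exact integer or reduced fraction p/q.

41/61

N_ring = 40 + 2·21 = 82
40(ω_s−ω_c) = −82(ω_r−ω_c),  ω_s=0, ω_r=1
40(0−ω_c) = −82(1−ω_c)  ⇒  122ω_c = 82  ⇒  ω_c = 41/61
ω_c/ω_r = 41/61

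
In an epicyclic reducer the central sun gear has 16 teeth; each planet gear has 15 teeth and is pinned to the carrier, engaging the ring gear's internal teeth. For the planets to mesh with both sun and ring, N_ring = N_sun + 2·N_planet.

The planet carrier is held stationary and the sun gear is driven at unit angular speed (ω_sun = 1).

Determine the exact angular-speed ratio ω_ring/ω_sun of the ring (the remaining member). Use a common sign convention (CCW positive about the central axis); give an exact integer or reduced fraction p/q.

N_ring = 16 + 2·15 = 46
16(ω_s−ω_c) = −46(ω_r−ω_c),  ω_c=0, ω_s=1
ω_r = 0 − (16/46)(1−0) = -8/23
ω_r/ω_s = -8/23

-8/23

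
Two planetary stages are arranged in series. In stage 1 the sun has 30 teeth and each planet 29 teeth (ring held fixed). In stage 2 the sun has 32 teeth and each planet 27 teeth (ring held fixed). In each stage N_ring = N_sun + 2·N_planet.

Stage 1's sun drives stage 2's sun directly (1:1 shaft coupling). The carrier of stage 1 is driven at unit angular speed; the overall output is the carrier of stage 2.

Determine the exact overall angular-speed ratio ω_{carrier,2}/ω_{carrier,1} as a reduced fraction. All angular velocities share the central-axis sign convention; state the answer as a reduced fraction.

16/15

Stage 1: N_ring = 30 + 2·29 = 88
Stage 1: 30(ω_s−ω_c) = −88(ω_r−ω_c),  ω_r=0, ω_c=1
Stage 1: ω_s = 1 − (88/30)(0−1) = 59/15
  ⇒ ω_s¹/ω_c¹ = 59/15
Stage 2: N_ring = 32 + 2·27 = 86
Stage 2: 32(ω_s−ω_c) = −86(ω_r−ω_c),  ω_r=0, ω_s=1
Stage 2: 32(1−ω_c) = −86(0−ω_c)  ⇒  118ω_c = 32  ⇒  ω_c = 16/59
  ⇒ ω_c²/ω_s² = 16/59
Coupling ω_s² = ω_s¹ ⇒ overall = 59/15 × 16/59 = 16/15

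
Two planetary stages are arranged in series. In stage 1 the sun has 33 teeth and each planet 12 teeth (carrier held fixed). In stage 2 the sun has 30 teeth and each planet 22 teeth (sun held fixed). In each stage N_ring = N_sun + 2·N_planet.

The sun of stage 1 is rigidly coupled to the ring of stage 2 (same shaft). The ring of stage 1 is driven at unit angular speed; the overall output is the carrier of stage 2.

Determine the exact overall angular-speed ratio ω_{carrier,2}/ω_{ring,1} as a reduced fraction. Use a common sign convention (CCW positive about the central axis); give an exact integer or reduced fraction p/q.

Stage 1: N_ring = 33 + 2·12 = 57
Stage 1: 33(ω_s−ω_c) = −57(ω_r−ω_c),  ω_c=0, ω_r=1
Stage 1: ω_s = 0 − (57/33)(1−0) = -19/11
  ⇒ ω_s¹/ω_r¹ = -19/11
Stage 2: N_ring = 30 + 2·22 = 74
Stage 2: 30(ω_s−ω_c) = −74(ω_r−ω_c),  ω_s=0, ω_r=1
Stage 2: 30(0−ω_c) = −74(1−ω_c)  ⇒  104ω_c = 74  ⇒  ω_c = 37/52
  ⇒ ω_c²/ω_r² = 37/52
Coupling ω_r² = ω_s¹ ⇒ overall = -19/11 × 37/52 = -703/572

-703/572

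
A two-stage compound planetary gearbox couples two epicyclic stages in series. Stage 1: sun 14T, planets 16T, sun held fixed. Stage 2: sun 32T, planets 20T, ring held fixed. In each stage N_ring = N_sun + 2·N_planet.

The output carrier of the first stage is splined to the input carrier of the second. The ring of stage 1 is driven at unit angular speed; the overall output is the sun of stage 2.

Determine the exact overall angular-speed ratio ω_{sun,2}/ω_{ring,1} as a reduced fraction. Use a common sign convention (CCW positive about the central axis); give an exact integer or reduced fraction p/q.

299/120

Stage 1: N_ring = 14 + 2·16 = 46
Stage 1: 14(ω_s−ω_c) = −46(ω_r−ω_c),  ω_s=0, ω_r=1
Stage 1: 14(0−ω_c) = −46(1−ω_c)  ⇒  60ω_c = 46  ⇒  ω_c = 23/30
  ⇒ ω_c¹/ω_r¹ = 23/30
Stage 2: N_ring = 32 + 2·20 = 72
Stage 2: 32(ω_s−ω_c) = −72(ω_r−ω_c),  ω_r=0, ω_c=1
Stage 2: ω_s = 1 − (72/32)(0−1) = 13/4
  ⇒ ω_s²/ω_c² = 13/4
Coupling ω_c² = ω_c¹ ⇒ overall = 23/30 × 13/4 = 299/120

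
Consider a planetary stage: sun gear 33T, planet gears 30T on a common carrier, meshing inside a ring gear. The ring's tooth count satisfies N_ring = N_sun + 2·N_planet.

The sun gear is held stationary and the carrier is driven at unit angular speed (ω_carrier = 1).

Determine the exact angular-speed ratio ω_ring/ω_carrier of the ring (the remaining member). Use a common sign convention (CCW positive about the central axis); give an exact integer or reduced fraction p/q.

N_ring = 33 + 2·30 = 93
33(ω_s−ω_c) = −93(ω_r−ω_c),  ω_s=0, ω_c=1
ω_r = 1 − (33/93)(0−1) = 42/31
ω_r/ω_c = 42/31

42/31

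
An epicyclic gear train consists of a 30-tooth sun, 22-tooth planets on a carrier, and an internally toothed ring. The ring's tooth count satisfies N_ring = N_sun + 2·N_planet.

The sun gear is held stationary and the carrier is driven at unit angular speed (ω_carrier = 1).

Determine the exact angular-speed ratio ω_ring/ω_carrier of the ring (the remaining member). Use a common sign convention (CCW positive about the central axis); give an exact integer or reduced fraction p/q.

N_ring = 30 + 2·22 = 74
30(ω_s−ω_c) = −74(ω_r−ω_c),  ω_s=0, ω_c=1
ω_r = 1 − (30/74)(0−1) = 52/37
ω_r/ω_c = 52/37

52/37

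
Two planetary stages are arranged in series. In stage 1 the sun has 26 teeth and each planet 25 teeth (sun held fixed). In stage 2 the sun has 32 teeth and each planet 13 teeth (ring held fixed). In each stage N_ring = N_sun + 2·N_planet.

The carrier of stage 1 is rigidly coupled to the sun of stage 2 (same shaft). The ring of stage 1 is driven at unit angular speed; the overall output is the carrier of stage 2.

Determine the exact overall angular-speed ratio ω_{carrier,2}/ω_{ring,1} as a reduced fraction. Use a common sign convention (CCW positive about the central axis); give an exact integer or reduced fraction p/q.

608/2295

Stage 1: N_ring = 26 + 2·25 = 76
Stage 1: 26(ω_s−ω_c) = −76(ω_r−ω_c),  ω_s=0, ω_r=1
Stage 1: 26(0−ω_c) = −76(1−ω_c)  ⇒  102ω_c = 76  ⇒  ω_c = 38/51
  ⇒ ω_c¹/ω_r¹ = 38/51
Stage 2: N_ring = 32 + 2·13 = 58
Stage 2: 32(ω_s−ω_c) = −58(ω_r−ω_c),  ω_r=0, ω_s=1
Stage 2: 32(1−ω_c) = −58(0−ω_c)  ⇒  90ω_c = 32  ⇒  ω_c = 16/45
  ⇒ ω_c²/ω_s² = 16/45
Coupling ω_s² = ω_c¹ ⇒ overall = 38/51 × 16/45 = 608/2295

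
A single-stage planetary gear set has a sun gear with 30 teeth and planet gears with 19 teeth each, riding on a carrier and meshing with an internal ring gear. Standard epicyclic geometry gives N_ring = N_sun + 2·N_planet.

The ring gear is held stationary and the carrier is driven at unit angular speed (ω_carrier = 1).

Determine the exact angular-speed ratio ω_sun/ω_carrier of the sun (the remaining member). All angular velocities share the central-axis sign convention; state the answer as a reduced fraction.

N_ring = 30 + 2·19 = 68
30(ω_s−ω_c) = −68(ω_r−ω_c),  ω_r=0, ω_c=1
ω_s = 1 − (68/30)(0−1) = 49/15
ω_s/ω_c = 49/15

49/15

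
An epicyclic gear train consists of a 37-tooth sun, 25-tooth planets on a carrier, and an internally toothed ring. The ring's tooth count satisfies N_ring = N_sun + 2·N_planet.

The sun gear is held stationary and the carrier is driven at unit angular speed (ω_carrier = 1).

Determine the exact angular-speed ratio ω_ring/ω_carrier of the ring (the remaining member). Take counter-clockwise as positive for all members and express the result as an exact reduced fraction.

124/87

N_ring = 37 + 2·25 = 87
37(ω_s−ω_c) = −87(ω_r−ω_c),  ω_s=0, ω_c=1
ω_r = 1 − (37/87)(0−1) = 124/87
ω_r/ω_c = 124/87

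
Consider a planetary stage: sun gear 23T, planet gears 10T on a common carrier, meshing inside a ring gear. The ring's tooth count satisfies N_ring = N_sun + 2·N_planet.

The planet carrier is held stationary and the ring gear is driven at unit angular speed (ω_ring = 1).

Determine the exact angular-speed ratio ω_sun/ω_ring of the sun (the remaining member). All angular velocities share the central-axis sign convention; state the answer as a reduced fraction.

N_ring = 23 + 2·10 = 43
23(ω_s−ω_c) = −43(ω_r−ω_c),  ω_c=0, ω_r=1
ω_s = 0 − (43/23)(1−0) = -43/23
ω_s/ω_r = -43/23

-43/23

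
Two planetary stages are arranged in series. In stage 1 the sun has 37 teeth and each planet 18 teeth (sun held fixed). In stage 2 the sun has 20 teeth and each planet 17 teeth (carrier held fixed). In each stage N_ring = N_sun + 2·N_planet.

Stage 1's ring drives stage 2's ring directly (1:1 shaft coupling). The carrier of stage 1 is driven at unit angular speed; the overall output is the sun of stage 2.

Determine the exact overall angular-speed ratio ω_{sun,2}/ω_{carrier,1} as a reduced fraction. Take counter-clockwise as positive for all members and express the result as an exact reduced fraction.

-297/73

Stage 1: N_ring = 37 + 2·18 = 73
Stage 1: 37(ω_s−ω_c) = −73(ω_r−ω_c),  ω_s=0, ω_c=1
Stage 1: ω_r = 1 − (37/73)(0−1) = 110/73
  ⇒ ω_r¹/ω_c¹ = 110/73
Stage 2: N_ring = 20 + 2·17 = 54
Stage 2: 20(ω_s−ω_c) = −54(ω_r−ω_c),  ω_c=0, ω_r=1
Stage 2: ω_s = 0 − (54/20)(1−0) = -27/10
  ⇒ ω_s²/ω_r² = -27/10
Coupling ω_r² = ω_r¹ ⇒ overall = 110/73 × -27/10 = -297/73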